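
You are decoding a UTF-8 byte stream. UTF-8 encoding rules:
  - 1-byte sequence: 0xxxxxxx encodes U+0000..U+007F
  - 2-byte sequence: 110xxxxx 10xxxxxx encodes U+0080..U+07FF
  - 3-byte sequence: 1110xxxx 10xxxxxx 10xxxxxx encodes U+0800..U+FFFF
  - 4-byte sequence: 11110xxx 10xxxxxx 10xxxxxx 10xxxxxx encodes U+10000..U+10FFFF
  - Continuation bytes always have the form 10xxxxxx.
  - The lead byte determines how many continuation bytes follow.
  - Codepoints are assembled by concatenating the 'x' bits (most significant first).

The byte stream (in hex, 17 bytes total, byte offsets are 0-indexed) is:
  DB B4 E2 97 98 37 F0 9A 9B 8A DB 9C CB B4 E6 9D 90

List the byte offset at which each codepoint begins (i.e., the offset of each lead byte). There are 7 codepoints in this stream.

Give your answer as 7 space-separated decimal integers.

Byte[0]=DB: 2-byte lead, need 1 cont bytes. acc=0x1B
Byte[1]=B4: continuation. acc=(acc<<6)|0x34=0x6F4
Completed: cp=U+06F4 (starts at byte 0)
Byte[2]=E2: 3-byte lead, need 2 cont bytes. acc=0x2
Byte[3]=97: continuation. acc=(acc<<6)|0x17=0x97
Byte[4]=98: continuation. acc=(acc<<6)|0x18=0x25D8
Completed: cp=U+25D8 (starts at byte 2)
Byte[5]=37: 1-byte ASCII. cp=U+0037
Byte[6]=F0: 4-byte lead, need 3 cont bytes. acc=0x0
Byte[7]=9A: continuation. acc=(acc<<6)|0x1A=0x1A
Byte[8]=9B: continuation. acc=(acc<<6)|0x1B=0x69B
Byte[9]=8A: continuation. acc=(acc<<6)|0x0A=0x1A6CA
Completed: cp=U+1A6CA (starts at byte 6)
Byte[10]=DB: 2-byte lead, need 1 cont bytes. acc=0x1B
Byte[11]=9C: continuation. acc=(acc<<6)|0x1C=0x6DC
Completed: cp=U+06DC (starts at byte 10)
Byte[12]=CB: 2-byte lead, need 1 cont bytes. acc=0xB
Byte[13]=B4: continuation. acc=(acc<<6)|0x34=0x2F4
Completed: cp=U+02F4 (starts at byte 12)
Byte[14]=E6: 3-byte lead, need 2 cont bytes. acc=0x6
Byte[15]=9D: continuation. acc=(acc<<6)|0x1D=0x19D
Byte[16]=90: continuation. acc=(acc<<6)|0x10=0x6750
Completed: cp=U+6750 (starts at byte 14)

Answer: 0 2 5 6 10 12 14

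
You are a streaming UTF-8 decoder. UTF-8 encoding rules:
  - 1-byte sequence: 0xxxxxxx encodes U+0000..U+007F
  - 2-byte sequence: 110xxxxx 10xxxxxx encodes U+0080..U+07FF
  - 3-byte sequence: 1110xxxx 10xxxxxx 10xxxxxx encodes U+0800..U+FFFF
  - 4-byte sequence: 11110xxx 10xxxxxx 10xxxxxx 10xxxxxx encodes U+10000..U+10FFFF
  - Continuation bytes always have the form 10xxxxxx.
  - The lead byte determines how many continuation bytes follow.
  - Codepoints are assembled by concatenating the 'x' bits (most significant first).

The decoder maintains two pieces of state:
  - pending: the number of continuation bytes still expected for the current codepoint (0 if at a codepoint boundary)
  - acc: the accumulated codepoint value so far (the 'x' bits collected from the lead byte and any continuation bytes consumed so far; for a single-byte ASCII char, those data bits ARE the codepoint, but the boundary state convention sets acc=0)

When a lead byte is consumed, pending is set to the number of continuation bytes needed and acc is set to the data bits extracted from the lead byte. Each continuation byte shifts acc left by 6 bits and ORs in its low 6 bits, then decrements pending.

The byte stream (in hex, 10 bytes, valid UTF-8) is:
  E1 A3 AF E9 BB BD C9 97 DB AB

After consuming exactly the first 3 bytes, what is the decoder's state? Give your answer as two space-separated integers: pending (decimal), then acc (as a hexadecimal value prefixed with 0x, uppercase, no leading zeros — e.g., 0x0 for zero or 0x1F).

Byte[0]=E1: 3-byte lead. pending=2, acc=0x1
Byte[1]=A3: continuation. acc=(acc<<6)|0x23=0x63, pending=1
Byte[2]=AF: continuation. acc=(acc<<6)|0x2F=0x18EF, pending=0

Answer: 0 0x18EF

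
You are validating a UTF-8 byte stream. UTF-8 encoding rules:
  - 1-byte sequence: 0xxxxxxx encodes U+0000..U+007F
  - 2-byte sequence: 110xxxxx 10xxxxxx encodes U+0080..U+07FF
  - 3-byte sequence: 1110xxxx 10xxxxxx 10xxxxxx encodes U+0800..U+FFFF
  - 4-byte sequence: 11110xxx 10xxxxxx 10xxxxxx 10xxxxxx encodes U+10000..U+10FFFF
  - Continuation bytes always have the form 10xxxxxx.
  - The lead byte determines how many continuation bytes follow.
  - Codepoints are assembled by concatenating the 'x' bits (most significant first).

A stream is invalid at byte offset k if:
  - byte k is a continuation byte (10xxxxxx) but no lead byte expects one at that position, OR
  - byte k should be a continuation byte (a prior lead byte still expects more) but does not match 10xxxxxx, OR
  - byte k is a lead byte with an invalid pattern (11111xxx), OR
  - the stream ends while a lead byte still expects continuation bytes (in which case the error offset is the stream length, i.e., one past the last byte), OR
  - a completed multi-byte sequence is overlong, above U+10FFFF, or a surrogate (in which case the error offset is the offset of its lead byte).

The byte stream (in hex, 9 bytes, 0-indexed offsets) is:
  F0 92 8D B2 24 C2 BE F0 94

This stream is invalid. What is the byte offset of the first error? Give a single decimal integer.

Answer: 9

Derivation:
Byte[0]=F0: 4-byte lead, need 3 cont bytes. acc=0x0
Byte[1]=92: continuation. acc=(acc<<6)|0x12=0x12
Byte[2]=8D: continuation. acc=(acc<<6)|0x0D=0x48D
Byte[3]=B2: continuation. acc=(acc<<6)|0x32=0x12372
Completed: cp=U+12372 (starts at byte 0)
Byte[4]=24: 1-byte ASCII. cp=U+0024
Byte[5]=C2: 2-byte lead, need 1 cont bytes. acc=0x2
Byte[6]=BE: continuation. acc=(acc<<6)|0x3E=0xBE
Completed: cp=U+00BE (starts at byte 5)
Byte[7]=F0: 4-byte lead, need 3 cont bytes. acc=0x0
Byte[8]=94: continuation. acc=(acc<<6)|0x14=0x14
Byte[9]: stream ended, expected continuation. INVALID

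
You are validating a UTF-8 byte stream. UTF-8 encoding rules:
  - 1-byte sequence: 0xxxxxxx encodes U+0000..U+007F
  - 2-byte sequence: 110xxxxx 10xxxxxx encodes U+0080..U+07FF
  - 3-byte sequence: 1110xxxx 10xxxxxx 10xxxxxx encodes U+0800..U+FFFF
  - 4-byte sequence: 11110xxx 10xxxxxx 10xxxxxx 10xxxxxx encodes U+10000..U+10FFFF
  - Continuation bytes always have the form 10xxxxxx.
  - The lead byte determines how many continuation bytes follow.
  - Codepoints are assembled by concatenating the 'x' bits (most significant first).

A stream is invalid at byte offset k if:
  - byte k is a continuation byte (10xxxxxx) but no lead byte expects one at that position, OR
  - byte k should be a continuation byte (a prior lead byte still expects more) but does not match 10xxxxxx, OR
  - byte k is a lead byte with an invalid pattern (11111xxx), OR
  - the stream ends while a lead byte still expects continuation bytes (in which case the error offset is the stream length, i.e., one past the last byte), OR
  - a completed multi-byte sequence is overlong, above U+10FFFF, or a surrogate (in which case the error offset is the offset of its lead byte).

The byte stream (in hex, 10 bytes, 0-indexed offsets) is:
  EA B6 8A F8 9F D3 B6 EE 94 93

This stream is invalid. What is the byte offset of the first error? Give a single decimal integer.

Answer: 3

Derivation:
Byte[0]=EA: 3-byte lead, need 2 cont bytes. acc=0xA
Byte[1]=B6: continuation. acc=(acc<<6)|0x36=0x2B6
Byte[2]=8A: continuation. acc=(acc<<6)|0x0A=0xAD8A
Completed: cp=U+AD8A (starts at byte 0)
Byte[3]=F8: INVALID lead byte (not 0xxx/110x/1110/11110)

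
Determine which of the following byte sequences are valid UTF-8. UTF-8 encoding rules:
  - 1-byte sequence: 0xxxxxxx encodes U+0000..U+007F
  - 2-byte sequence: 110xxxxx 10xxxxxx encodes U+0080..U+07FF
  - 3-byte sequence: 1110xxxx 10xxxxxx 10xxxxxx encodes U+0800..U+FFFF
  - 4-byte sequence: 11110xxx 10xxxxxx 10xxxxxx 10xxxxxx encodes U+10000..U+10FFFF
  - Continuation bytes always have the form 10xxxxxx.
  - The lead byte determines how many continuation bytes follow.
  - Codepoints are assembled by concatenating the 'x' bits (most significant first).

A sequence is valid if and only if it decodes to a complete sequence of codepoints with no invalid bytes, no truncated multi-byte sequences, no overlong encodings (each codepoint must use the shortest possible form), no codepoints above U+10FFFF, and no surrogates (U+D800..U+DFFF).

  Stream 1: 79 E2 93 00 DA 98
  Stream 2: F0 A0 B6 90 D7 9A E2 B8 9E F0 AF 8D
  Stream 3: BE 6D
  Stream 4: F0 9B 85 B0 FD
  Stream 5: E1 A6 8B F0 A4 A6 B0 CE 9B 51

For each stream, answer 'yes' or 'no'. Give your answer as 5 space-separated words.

Stream 1: error at byte offset 3. INVALID
Stream 2: error at byte offset 12. INVALID
Stream 3: error at byte offset 0. INVALID
Stream 4: error at byte offset 4. INVALID
Stream 5: decodes cleanly. VALID

Answer: no no no no yes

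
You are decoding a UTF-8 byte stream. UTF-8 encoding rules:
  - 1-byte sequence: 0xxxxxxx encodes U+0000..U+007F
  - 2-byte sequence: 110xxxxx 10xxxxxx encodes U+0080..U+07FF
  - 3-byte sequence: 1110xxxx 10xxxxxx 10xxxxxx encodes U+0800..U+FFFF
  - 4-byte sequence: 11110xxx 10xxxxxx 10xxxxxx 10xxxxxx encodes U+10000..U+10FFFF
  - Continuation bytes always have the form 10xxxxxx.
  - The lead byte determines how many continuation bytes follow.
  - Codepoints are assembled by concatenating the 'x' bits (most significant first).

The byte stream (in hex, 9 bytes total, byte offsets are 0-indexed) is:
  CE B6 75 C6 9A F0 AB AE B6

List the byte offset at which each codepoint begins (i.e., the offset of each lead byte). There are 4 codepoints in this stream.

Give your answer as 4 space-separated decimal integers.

Byte[0]=CE: 2-byte lead, need 1 cont bytes. acc=0xE
Byte[1]=B6: continuation. acc=(acc<<6)|0x36=0x3B6
Completed: cp=U+03B6 (starts at byte 0)
Byte[2]=75: 1-byte ASCII. cp=U+0075
Byte[3]=C6: 2-byte lead, need 1 cont bytes. acc=0x6
Byte[4]=9A: continuation. acc=(acc<<6)|0x1A=0x19A
Completed: cp=U+019A (starts at byte 3)
Byte[5]=F0: 4-byte lead, need 3 cont bytes. acc=0x0
Byte[6]=AB: continuation. acc=(acc<<6)|0x2B=0x2B
Byte[7]=AE: continuation. acc=(acc<<6)|0x2E=0xAEE
Byte[8]=B6: continuation. acc=(acc<<6)|0x36=0x2BBB6
Completed: cp=U+2BBB6 (starts at byte 5)

Answer: 0 2 3 5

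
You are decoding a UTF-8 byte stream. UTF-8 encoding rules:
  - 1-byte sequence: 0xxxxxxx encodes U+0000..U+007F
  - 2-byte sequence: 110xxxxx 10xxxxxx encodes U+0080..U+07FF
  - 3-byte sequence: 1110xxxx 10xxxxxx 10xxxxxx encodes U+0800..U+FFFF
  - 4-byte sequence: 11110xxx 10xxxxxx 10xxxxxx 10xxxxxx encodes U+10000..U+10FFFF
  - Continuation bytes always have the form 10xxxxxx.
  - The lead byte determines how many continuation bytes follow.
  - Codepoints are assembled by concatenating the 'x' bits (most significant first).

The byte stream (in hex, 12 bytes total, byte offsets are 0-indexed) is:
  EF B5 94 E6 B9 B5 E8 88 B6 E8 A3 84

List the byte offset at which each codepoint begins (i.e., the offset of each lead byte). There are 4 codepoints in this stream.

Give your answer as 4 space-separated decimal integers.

Answer: 0 3 6 9

Derivation:
Byte[0]=EF: 3-byte lead, need 2 cont bytes. acc=0xF
Byte[1]=B5: continuation. acc=(acc<<6)|0x35=0x3F5
Byte[2]=94: continuation. acc=(acc<<6)|0x14=0xFD54
Completed: cp=U+FD54 (starts at byte 0)
Byte[3]=E6: 3-byte lead, need 2 cont bytes. acc=0x6
Byte[4]=B9: continuation. acc=(acc<<6)|0x39=0x1B9
Byte[5]=B5: continuation. acc=(acc<<6)|0x35=0x6E75
Completed: cp=U+6E75 (starts at byte 3)
Byte[6]=E8: 3-byte lead, need 2 cont bytes. acc=0x8
Byte[7]=88: continuation. acc=(acc<<6)|0x08=0x208
Byte[8]=B6: continuation. acc=(acc<<6)|0x36=0x8236
Completed: cp=U+8236 (starts at byte 6)
Byte[9]=E8: 3-byte lead, need 2 cont bytes. acc=0x8
Byte[10]=A3: continuation. acc=(acc<<6)|0x23=0x223
Byte[11]=84: continuation. acc=(acc<<6)|0x04=0x88C4
Completed: cp=U+88C4 (starts at byte 9)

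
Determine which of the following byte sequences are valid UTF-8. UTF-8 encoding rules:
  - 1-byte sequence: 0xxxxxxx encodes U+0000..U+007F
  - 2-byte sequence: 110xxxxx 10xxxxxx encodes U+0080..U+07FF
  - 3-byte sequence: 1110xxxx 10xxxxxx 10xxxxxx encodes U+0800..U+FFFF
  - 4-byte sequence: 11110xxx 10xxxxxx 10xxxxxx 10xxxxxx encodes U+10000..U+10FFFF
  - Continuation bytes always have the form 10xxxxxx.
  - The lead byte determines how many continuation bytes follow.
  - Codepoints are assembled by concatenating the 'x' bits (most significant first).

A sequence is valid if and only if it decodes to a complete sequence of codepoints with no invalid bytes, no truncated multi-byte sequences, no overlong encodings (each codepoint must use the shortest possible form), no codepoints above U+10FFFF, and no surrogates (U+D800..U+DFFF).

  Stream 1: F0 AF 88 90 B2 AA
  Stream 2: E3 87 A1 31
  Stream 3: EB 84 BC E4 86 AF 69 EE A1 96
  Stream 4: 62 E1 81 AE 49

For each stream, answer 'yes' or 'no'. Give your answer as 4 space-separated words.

Answer: no yes yes yes

Derivation:
Stream 1: error at byte offset 4. INVALID
Stream 2: decodes cleanly. VALID
Stream 3: decodes cleanly. VALID
Stream 4: decodes cleanly. VALID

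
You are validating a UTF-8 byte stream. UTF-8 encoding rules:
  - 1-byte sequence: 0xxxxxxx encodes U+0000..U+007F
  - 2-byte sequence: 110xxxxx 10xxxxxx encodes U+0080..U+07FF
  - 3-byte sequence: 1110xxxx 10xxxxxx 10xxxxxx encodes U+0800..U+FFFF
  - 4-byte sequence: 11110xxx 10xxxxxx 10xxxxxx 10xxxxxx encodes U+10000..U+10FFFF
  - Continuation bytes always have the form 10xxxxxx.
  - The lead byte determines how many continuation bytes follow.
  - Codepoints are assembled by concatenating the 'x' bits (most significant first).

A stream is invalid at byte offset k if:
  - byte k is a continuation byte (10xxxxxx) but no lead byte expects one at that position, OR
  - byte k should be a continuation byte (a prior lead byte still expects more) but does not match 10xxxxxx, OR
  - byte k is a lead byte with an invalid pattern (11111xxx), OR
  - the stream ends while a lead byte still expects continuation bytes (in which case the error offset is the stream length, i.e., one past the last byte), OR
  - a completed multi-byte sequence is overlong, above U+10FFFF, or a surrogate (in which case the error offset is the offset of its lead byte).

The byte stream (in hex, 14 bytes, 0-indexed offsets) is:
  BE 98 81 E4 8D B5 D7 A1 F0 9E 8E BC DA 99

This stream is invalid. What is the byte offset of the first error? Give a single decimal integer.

Answer: 0

Derivation:
Byte[0]=BE: INVALID lead byte (not 0xxx/110x/1110/11110)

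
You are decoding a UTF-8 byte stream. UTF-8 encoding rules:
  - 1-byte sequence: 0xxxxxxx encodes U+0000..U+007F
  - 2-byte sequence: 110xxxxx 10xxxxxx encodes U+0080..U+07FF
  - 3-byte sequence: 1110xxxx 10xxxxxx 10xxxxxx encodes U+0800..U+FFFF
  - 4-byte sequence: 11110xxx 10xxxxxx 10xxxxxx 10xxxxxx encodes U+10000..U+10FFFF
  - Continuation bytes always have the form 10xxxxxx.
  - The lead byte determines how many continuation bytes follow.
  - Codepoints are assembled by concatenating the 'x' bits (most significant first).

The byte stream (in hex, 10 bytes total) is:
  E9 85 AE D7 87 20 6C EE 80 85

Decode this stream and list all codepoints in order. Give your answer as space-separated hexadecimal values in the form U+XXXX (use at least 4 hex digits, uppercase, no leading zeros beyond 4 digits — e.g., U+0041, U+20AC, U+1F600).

Byte[0]=E9: 3-byte lead, need 2 cont bytes. acc=0x9
Byte[1]=85: continuation. acc=(acc<<6)|0x05=0x245
Byte[2]=AE: continuation. acc=(acc<<6)|0x2E=0x916E
Completed: cp=U+916E (starts at byte 0)
Byte[3]=D7: 2-byte lead, need 1 cont bytes. acc=0x17
Byte[4]=87: continuation. acc=(acc<<6)|0x07=0x5C7
Completed: cp=U+05C7 (starts at byte 3)
Byte[5]=20: 1-byte ASCII. cp=U+0020
Byte[6]=6C: 1-byte ASCII. cp=U+006C
Byte[7]=EE: 3-byte lead, need 2 cont bytes. acc=0xE
Byte[8]=80: continuation. acc=(acc<<6)|0x00=0x380
Byte[9]=85: continuation. acc=(acc<<6)|0x05=0xE005
Completed: cp=U+E005 (starts at byte 7)

Answer: U+916E U+05C7 U+0020 U+006C U+E005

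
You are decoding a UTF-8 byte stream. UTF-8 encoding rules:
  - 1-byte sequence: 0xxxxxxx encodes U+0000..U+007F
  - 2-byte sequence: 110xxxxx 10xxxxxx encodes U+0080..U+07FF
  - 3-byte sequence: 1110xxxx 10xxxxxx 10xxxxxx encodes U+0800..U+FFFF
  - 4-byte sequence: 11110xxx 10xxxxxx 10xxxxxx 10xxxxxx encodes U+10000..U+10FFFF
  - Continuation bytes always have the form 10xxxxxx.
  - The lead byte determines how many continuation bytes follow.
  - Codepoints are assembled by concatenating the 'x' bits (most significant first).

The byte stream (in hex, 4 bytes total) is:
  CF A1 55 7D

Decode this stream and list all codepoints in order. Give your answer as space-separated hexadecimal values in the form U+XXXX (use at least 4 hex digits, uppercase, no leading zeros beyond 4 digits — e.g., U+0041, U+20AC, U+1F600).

Byte[0]=CF: 2-byte lead, need 1 cont bytes. acc=0xF
Byte[1]=A1: continuation. acc=(acc<<6)|0x21=0x3E1
Completed: cp=U+03E1 (starts at byte 0)
Byte[2]=55: 1-byte ASCII. cp=U+0055
Byte[3]=7D: 1-byte ASCII. cp=U+007D

Answer: U+03E1 U+0055 U+007D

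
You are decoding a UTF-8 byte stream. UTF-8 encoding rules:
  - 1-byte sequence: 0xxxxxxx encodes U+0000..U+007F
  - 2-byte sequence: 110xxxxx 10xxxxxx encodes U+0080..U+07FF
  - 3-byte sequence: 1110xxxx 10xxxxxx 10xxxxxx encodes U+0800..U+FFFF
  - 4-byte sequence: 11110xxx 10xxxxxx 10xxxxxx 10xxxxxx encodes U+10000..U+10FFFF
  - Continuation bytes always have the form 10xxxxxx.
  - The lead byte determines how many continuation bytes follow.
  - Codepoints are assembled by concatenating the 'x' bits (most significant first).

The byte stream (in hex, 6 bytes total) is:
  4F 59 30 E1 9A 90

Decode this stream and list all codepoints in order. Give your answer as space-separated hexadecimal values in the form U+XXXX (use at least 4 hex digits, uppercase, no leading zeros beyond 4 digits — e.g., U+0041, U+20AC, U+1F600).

Answer: U+004F U+0059 U+0030 U+1690

Derivation:
Byte[0]=4F: 1-byte ASCII. cp=U+004F
Byte[1]=59: 1-byte ASCII. cp=U+0059
Byte[2]=30: 1-byte ASCII. cp=U+0030
Byte[3]=E1: 3-byte lead, need 2 cont bytes. acc=0x1
Byte[4]=9A: continuation. acc=(acc<<6)|0x1A=0x5A
Byte[5]=90: continuation. acc=(acc<<6)|0x10=0x1690
Completed: cp=U+1690 (starts at byte 3)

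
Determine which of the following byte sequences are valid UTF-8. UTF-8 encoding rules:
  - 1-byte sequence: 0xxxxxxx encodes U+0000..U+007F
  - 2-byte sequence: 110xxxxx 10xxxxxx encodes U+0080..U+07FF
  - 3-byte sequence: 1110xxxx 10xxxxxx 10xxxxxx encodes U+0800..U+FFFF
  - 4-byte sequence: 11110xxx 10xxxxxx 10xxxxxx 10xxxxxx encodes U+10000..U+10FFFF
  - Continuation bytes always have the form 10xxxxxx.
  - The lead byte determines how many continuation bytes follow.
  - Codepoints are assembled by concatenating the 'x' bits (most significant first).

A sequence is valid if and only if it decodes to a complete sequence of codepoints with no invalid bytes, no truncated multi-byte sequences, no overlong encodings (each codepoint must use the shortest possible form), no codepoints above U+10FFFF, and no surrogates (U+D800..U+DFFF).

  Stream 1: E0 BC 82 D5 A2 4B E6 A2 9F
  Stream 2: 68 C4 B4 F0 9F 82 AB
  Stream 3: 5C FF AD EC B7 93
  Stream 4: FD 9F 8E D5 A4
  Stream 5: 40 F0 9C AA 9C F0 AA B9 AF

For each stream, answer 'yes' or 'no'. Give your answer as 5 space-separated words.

Answer: yes yes no no yes

Derivation:
Stream 1: decodes cleanly. VALID
Stream 2: decodes cleanly. VALID
Stream 3: error at byte offset 1. INVALID
Stream 4: error at byte offset 0. INVALID
Stream 5: decodes cleanly. VALID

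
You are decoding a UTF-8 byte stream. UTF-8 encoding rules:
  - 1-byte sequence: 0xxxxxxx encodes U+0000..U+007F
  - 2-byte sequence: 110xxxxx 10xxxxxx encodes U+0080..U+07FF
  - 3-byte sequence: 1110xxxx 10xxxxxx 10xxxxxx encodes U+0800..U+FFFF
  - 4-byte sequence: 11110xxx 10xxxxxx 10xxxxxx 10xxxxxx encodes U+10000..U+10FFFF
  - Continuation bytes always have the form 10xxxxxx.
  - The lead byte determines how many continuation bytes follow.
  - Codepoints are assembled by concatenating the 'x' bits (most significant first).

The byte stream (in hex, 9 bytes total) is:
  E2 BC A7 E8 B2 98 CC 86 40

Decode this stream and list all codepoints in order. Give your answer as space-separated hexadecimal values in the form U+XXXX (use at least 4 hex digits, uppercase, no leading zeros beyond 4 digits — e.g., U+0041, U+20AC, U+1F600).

Byte[0]=E2: 3-byte lead, need 2 cont bytes. acc=0x2
Byte[1]=BC: continuation. acc=(acc<<6)|0x3C=0xBC
Byte[2]=A7: continuation. acc=(acc<<6)|0x27=0x2F27
Completed: cp=U+2F27 (starts at byte 0)
Byte[3]=E8: 3-byte lead, need 2 cont bytes. acc=0x8
Byte[4]=B2: continuation. acc=(acc<<6)|0x32=0x232
Byte[5]=98: continuation. acc=(acc<<6)|0x18=0x8C98
Completed: cp=U+8C98 (starts at byte 3)
Byte[6]=CC: 2-byte lead, need 1 cont bytes. acc=0xC
Byte[7]=86: continuation. acc=(acc<<6)|0x06=0x306
Completed: cp=U+0306 (starts at byte 6)
Byte[8]=40: 1-byte ASCII. cp=U+0040

Answer: U+2F27 U+8C98 U+0306 U+0040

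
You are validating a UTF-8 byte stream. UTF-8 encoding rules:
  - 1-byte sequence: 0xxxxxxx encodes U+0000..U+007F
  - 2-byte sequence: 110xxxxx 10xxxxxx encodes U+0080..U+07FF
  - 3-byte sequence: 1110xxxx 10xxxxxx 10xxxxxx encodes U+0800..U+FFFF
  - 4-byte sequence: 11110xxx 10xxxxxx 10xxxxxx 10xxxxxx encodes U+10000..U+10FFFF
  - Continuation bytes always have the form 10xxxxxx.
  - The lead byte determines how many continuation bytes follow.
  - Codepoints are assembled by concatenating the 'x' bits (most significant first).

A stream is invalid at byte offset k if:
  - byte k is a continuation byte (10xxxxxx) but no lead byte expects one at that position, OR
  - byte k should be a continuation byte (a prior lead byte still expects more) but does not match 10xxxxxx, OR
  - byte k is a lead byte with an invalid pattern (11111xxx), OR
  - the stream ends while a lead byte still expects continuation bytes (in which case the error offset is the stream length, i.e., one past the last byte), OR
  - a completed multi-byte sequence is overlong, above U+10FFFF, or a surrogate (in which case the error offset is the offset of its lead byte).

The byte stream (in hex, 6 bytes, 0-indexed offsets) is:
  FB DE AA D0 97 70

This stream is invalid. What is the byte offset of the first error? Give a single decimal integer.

Answer: 0

Derivation:
Byte[0]=FB: INVALID lead byte (not 0xxx/110x/1110/11110)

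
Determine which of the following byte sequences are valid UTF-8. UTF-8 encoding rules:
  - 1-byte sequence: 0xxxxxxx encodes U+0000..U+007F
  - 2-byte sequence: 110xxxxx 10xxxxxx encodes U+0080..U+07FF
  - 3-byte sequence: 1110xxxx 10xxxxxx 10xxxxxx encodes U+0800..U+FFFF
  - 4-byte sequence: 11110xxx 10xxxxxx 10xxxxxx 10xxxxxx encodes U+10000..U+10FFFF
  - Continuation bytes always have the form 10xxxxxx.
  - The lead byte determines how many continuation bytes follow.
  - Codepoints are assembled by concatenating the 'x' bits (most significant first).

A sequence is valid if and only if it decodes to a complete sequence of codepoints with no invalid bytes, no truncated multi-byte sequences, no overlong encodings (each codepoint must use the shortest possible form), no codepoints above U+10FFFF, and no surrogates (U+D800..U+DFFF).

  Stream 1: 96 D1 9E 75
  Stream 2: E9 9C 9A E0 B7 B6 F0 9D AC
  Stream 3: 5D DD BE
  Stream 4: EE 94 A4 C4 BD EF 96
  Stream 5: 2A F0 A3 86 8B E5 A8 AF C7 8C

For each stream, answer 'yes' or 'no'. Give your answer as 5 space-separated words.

Stream 1: error at byte offset 0. INVALID
Stream 2: error at byte offset 9. INVALID
Stream 3: decodes cleanly. VALID
Stream 4: error at byte offset 7. INVALID
Stream 5: decodes cleanly. VALID

Answer: no no yes no yes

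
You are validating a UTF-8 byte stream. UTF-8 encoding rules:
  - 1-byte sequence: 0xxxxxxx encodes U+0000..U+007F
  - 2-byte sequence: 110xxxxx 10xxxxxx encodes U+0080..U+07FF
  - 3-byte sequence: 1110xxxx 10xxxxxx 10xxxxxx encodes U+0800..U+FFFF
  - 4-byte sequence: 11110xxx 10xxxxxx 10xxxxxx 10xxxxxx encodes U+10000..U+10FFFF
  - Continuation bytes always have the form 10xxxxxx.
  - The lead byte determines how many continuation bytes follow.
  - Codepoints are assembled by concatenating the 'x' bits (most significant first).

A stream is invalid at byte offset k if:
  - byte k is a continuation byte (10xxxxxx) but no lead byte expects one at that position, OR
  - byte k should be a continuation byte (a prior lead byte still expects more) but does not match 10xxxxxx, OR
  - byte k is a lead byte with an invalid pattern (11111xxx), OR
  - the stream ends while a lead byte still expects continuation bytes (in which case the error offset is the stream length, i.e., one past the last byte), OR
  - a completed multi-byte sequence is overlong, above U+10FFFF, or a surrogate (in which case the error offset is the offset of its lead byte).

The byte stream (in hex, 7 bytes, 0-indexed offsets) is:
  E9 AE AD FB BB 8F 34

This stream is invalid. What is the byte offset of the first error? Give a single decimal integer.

Answer: 3

Derivation:
Byte[0]=E9: 3-byte lead, need 2 cont bytes. acc=0x9
Byte[1]=AE: continuation. acc=(acc<<6)|0x2E=0x26E
Byte[2]=AD: continuation. acc=(acc<<6)|0x2D=0x9BAD
Completed: cp=U+9BAD (starts at byte 0)
Byte[3]=FB: INVALID lead byte (not 0xxx/110x/1110/11110)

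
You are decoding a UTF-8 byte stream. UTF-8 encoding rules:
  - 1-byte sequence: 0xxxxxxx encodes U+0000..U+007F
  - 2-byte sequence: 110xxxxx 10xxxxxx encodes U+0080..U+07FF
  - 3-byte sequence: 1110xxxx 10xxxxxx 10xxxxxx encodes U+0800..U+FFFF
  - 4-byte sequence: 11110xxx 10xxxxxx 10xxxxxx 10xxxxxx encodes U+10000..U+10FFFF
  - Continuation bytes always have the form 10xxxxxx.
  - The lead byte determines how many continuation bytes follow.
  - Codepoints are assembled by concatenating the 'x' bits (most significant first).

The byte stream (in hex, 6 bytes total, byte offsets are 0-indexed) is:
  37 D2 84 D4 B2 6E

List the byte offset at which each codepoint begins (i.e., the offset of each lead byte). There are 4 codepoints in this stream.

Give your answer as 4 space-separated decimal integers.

Byte[0]=37: 1-byte ASCII. cp=U+0037
Byte[1]=D2: 2-byte lead, need 1 cont bytes. acc=0x12
Byte[2]=84: continuation. acc=(acc<<6)|0x04=0x484
Completed: cp=U+0484 (starts at byte 1)
Byte[3]=D4: 2-byte lead, need 1 cont bytes. acc=0x14
Byte[4]=B2: continuation. acc=(acc<<6)|0x32=0x532
Completed: cp=U+0532 (starts at byte 3)
Byte[5]=6E: 1-byte ASCII. cp=U+006E

Answer: 0 1 3 5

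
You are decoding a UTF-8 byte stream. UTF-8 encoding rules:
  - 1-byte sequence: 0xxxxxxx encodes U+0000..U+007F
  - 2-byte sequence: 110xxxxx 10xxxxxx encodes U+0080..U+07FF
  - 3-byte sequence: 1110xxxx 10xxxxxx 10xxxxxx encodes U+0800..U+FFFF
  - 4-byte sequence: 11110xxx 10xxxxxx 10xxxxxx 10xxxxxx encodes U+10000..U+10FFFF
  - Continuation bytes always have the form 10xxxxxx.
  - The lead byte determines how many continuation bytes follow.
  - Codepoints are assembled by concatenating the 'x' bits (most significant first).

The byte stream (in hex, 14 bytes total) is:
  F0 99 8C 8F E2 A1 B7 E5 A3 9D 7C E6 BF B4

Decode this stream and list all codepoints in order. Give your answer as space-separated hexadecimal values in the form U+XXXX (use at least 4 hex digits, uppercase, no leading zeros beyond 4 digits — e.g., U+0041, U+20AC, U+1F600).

Byte[0]=F0: 4-byte lead, need 3 cont bytes. acc=0x0
Byte[1]=99: continuation. acc=(acc<<6)|0x19=0x19
Byte[2]=8C: continuation. acc=(acc<<6)|0x0C=0x64C
Byte[3]=8F: continuation. acc=(acc<<6)|0x0F=0x1930F
Completed: cp=U+1930F (starts at byte 0)
Byte[4]=E2: 3-byte lead, need 2 cont bytes. acc=0x2
Byte[5]=A1: continuation. acc=(acc<<6)|0x21=0xA1
Byte[6]=B7: continuation. acc=(acc<<6)|0x37=0x2877
Completed: cp=U+2877 (starts at byte 4)
Byte[7]=E5: 3-byte lead, need 2 cont bytes. acc=0x5
Byte[8]=A3: continuation. acc=(acc<<6)|0x23=0x163
Byte[9]=9D: continuation. acc=(acc<<6)|0x1D=0x58DD
Completed: cp=U+58DD (starts at byte 7)
Byte[10]=7C: 1-byte ASCII. cp=U+007C
Byte[11]=E6: 3-byte lead, need 2 cont bytes. acc=0x6
Byte[12]=BF: continuation. acc=(acc<<6)|0x3F=0x1BF
Byte[13]=B4: continuation. acc=(acc<<6)|0x34=0x6FF4
Completed: cp=U+6FF4 (starts at byte 11)

Answer: U+1930F U+2877 U+58DD U+007C U+6FF4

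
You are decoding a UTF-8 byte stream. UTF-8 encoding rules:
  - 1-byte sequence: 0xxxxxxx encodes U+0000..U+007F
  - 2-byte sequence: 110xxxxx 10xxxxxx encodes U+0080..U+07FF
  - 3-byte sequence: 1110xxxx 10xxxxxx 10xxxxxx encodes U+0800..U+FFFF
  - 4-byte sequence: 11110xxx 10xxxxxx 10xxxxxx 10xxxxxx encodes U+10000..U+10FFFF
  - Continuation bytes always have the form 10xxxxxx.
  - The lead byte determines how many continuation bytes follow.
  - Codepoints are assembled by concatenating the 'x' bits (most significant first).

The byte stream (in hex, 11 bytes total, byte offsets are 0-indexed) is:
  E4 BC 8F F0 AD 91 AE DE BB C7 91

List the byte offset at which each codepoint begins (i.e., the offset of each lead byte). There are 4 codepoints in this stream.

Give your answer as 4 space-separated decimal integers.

Byte[0]=E4: 3-byte lead, need 2 cont bytes. acc=0x4
Byte[1]=BC: continuation. acc=(acc<<6)|0x3C=0x13C
Byte[2]=8F: continuation. acc=(acc<<6)|0x0F=0x4F0F
Completed: cp=U+4F0F (starts at byte 0)
Byte[3]=F0: 4-byte lead, need 3 cont bytes. acc=0x0
Byte[4]=AD: continuation. acc=(acc<<6)|0x2D=0x2D
Byte[5]=91: continuation. acc=(acc<<6)|0x11=0xB51
Byte[6]=AE: continuation. acc=(acc<<6)|0x2E=0x2D46E
Completed: cp=U+2D46E (starts at byte 3)
Byte[7]=DE: 2-byte lead, need 1 cont bytes. acc=0x1E
Byte[8]=BB: continuation. acc=(acc<<6)|0x3B=0x7BB
Completed: cp=U+07BB (starts at byte 7)
Byte[9]=C7: 2-byte lead, need 1 cont bytes. acc=0x7
Byte[10]=91: continuation. acc=(acc<<6)|0x11=0x1D1
Completed: cp=U+01D1 (starts at byte 9)

Answer: 0 3 7 9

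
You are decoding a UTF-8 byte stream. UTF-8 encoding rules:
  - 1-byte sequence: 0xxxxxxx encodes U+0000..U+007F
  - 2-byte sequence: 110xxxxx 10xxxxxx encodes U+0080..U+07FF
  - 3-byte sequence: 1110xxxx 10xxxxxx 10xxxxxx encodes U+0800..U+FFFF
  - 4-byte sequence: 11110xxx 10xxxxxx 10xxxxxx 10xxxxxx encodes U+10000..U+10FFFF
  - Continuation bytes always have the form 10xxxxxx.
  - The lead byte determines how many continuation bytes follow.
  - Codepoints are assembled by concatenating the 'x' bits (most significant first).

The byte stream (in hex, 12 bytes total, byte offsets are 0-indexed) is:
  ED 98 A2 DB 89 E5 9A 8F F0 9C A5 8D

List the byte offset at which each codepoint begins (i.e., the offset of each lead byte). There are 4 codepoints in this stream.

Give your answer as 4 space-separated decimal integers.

Answer: 0 3 5 8

Derivation:
Byte[0]=ED: 3-byte lead, need 2 cont bytes. acc=0xD
Byte[1]=98: continuation. acc=(acc<<6)|0x18=0x358
Byte[2]=A2: continuation. acc=(acc<<6)|0x22=0xD622
Completed: cp=U+D622 (starts at byte 0)
Byte[3]=DB: 2-byte lead, need 1 cont bytes. acc=0x1B
Byte[4]=89: continuation. acc=(acc<<6)|0x09=0x6C9
Completed: cp=U+06C9 (starts at byte 3)
Byte[5]=E5: 3-byte lead, need 2 cont bytes. acc=0x5
Byte[6]=9A: continuation. acc=(acc<<6)|0x1A=0x15A
Byte[7]=8F: continuation. acc=(acc<<6)|0x0F=0x568F
Completed: cp=U+568F (starts at byte 5)
Byte[8]=F0: 4-byte lead, need 3 cont bytes. acc=0x0
Byte[9]=9C: continuation. acc=(acc<<6)|0x1C=0x1C
Byte[10]=A5: continuation. acc=(acc<<6)|0x25=0x725
Byte[11]=8D: continuation. acc=(acc<<6)|0x0D=0x1C94D
Completed: cp=U+1C94D (starts at byte 8)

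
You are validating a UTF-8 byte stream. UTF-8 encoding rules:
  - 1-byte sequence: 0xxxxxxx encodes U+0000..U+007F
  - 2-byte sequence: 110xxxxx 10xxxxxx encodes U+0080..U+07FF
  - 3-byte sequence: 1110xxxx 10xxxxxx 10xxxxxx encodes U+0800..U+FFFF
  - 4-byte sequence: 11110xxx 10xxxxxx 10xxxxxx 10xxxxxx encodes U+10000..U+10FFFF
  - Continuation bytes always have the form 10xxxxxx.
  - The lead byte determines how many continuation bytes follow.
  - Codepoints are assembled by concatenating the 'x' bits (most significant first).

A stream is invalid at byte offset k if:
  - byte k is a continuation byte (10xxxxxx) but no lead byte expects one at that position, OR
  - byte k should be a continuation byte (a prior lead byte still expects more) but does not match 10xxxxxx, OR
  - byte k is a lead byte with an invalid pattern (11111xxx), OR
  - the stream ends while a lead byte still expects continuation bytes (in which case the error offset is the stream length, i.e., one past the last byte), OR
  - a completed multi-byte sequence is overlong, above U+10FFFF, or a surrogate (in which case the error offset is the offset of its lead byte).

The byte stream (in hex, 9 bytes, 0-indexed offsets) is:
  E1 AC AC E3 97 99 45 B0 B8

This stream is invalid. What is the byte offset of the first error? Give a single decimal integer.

Answer: 7

Derivation:
Byte[0]=E1: 3-byte lead, need 2 cont bytes. acc=0x1
Byte[1]=AC: continuation. acc=(acc<<6)|0x2C=0x6C
Byte[2]=AC: continuation. acc=(acc<<6)|0x2C=0x1B2C
Completed: cp=U+1B2C (starts at byte 0)
Byte[3]=E3: 3-byte lead, need 2 cont bytes. acc=0x3
Byte[4]=97: continuation. acc=(acc<<6)|0x17=0xD7
Byte[5]=99: continuation. acc=(acc<<6)|0x19=0x35D9
Completed: cp=U+35D9 (starts at byte 3)
Byte[6]=45: 1-byte ASCII. cp=U+0045
Byte[7]=B0: INVALID lead byte (not 0xxx/110x/1110/11110)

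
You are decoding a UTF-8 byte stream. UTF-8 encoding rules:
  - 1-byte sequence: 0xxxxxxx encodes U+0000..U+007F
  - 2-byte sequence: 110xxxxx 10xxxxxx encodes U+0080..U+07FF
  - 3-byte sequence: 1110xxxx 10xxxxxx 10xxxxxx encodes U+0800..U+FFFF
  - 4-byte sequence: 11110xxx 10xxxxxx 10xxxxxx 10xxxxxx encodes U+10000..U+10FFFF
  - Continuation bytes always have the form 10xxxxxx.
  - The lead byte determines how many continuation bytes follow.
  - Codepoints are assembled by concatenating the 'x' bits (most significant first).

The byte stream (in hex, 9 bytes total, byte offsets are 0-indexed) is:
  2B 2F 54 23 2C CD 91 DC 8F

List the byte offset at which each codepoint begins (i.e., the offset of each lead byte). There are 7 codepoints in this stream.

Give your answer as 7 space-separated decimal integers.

Answer: 0 1 2 3 4 5 7

Derivation:
Byte[0]=2B: 1-byte ASCII. cp=U+002B
Byte[1]=2F: 1-byte ASCII. cp=U+002F
Byte[2]=54: 1-byte ASCII. cp=U+0054
Byte[3]=23: 1-byte ASCII. cp=U+0023
Byte[4]=2C: 1-byte ASCII. cp=U+002C
Byte[5]=CD: 2-byte lead, need 1 cont bytes. acc=0xD
Byte[6]=91: continuation. acc=(acc<<6)|0x11=0x351
Completed: cp=U+0351 (starts at byte 5)
Byte[7]=DC: 2-byte lead, need 1 cont bytes. acc=0x1C
Byte[8]=8F: continuation. acc=(acc<<6)|0x0F=0x70F
Completed: cp=U+070F (starts at byte 7)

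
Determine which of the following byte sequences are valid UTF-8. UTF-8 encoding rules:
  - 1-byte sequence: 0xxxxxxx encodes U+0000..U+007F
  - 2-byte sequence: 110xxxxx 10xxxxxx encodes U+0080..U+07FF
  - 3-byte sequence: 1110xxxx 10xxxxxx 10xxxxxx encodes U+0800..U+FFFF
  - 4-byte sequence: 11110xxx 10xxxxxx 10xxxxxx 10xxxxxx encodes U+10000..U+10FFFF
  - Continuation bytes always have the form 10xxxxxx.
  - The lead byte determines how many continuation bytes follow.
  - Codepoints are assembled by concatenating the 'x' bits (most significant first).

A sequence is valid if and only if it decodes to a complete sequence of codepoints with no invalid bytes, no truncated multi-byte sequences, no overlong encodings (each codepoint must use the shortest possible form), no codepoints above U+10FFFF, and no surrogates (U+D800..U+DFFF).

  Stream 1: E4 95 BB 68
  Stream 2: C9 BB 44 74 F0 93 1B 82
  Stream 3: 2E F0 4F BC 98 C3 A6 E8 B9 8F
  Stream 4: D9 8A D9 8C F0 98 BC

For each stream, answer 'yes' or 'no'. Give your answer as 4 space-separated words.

Stream 1: decodes cleanly. VALID
Stream 2: error at byte offset 6. INVALID
Stream 3: error at byte offset 2. INVALID
Stream 4: error at byte offset 7. INVALID

Answer: yes no no no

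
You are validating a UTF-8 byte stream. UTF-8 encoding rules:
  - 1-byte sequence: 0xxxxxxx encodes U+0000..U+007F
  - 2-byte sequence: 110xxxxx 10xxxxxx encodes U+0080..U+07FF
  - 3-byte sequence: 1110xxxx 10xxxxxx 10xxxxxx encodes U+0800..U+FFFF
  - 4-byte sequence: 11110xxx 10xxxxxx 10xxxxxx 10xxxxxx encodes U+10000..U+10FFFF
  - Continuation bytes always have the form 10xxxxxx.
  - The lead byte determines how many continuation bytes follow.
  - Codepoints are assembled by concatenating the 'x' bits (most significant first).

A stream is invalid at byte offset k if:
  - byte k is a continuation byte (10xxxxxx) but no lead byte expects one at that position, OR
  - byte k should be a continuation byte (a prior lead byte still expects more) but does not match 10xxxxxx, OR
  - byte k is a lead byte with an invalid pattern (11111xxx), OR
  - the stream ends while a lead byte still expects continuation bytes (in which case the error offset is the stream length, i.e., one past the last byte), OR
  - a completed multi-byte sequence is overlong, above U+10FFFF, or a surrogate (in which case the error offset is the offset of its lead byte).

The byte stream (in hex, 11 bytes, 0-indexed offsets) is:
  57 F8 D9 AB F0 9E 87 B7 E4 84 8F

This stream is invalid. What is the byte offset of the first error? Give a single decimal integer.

Answer: 1

Derivation:
Byte[0]=57: 1-byte ASCII. cp=U+0057
Byte[1]=F8: INVALID lead byte (not 0xxx/110x/1110/11110)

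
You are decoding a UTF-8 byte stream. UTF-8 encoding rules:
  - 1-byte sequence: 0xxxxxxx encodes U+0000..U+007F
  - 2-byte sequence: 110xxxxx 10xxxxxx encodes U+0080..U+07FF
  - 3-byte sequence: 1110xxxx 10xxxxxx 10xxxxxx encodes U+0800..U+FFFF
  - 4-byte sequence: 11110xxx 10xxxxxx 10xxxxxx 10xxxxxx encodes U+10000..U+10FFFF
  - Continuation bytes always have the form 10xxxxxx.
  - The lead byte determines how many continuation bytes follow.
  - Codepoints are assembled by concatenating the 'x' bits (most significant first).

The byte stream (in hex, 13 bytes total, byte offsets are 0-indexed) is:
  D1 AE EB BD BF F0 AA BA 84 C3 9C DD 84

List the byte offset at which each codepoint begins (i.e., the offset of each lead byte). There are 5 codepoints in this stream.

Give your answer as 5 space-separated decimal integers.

Byte[0]=D1: 2-byte lead, need 1 cont bytes. acc=0x11
Byte[1]=AE: continuation. acc=(acc<<6)|0x2E=0x46E
Completed: cp=U+046E (starts at byte 0)
Byte[2]=EB: 3-byte lead, need 2 cont bytes. acc=0xB
Byte[3]=BD: continuation. acc=(acc<<6)|0x3D=0x2FD
Byte[4]=BF: continuation. acc=(acc<<6)|0x3F=0xBF7F
Completed: cp=U+BF7F (starts at byte 2)
Byte[5]=F0: 4-byte lead, need 3 cont bytes. acc=0x0
Byte[6]=AA: continuation. acc=(acc<<6)|0x2A=0x2A
Byte[7]=BA: continuation. acc=(acc<<6)|0x3A=0xABA
Byte[8]=84: continuation. acc=(acc<<6)|0x04=0x2AE84
Completed: cp=U+2AE84 (starts at byte 5)
Byte[9]=C3: 2-byte lead, need 1 cont bytes. acc=0x3
Byte[10]=9C: continuation. acc=(acc<<6)|0x1C=0xDC
Completed: cp=U+00DC (starts at byte 9)
Byte[11]=DD: 2-byte lead, need 1 cont bytes. acc=0x1D
Byte[12]=84: continuation. acc=(acc<<6)|0x04=0x744
Completed: cp=U+0744 (starts at byte 11)

Answer: 0 2 5 9 11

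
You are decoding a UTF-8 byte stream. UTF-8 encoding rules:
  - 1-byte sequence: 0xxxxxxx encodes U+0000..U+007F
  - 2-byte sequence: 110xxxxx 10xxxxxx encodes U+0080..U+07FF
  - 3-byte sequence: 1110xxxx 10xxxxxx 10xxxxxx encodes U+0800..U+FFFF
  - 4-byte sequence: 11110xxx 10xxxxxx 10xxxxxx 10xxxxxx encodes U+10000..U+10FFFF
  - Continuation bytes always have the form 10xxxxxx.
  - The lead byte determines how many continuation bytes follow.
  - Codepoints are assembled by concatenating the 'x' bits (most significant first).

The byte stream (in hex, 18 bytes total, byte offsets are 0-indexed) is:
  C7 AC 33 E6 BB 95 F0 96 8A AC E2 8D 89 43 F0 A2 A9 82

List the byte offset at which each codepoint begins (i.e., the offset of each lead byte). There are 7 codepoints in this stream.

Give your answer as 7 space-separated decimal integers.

Byte[0]=C7: 2-byte lead, need 1 cont bytes. acc=0x7
Byte[1]=AC: continuation. acc=(acc<<6)|0x2C=0x1EC
Completed: cp=U+01EC (starts at byte 0)
Byte[2]=33: 1-byte ASCII. cp=U+0033
Byte[3]=E6: 3-byte lead, need 2 cont bytes. acc=0x6
Byte[4]=BB: continuation. acc=(acc<<6)|0x3B=0x1BB
Byte[5]=95: continuation. acc=(acc<<6)|0x15=0x6ED5
Completed: cp=U+6ED5 (starts at byte 3)
Byte[6]=F0: 4-byte lead, need 3 cont bytes. acc=0x0
Byte[7]=96: continuation. acc=(acc<<6)|0x16=0x16
Byte[8]=8A: continuation. acc=(acc<<6)|0x0A=0x58A
Byte[9]=AC: continuation. acc=(acc<<6)|0x2C=0x162AC
Completed: cp=U+162AC (starts at byte 6)
Byte[10]=E2: 3-byte lead, need 2 cont bytes. acc=0x2
Byte[11]=8D: continuation. acc=(acc<<6)|0x0D=0x8D
Byte[12]=89: continuation. acc=(acc<<6)|0x09=0x2349
Completed: cp=U+2349 (starts at byte 10)
Byte[13]=43: 1-byte ASCII. cp=U+0043
Byte[14]=F0: 4-byte lead, need 3 cont bytes. acc=0x0
Byte[15]=A2: continuation. acc=(acc<<6)|0x22=0x22
Byte[16]=A9: continuation. acc=(acc<<6)|0x29=0x8A9
Byte[17]=82: continuation. acc=(acc<<6)|0x02=0x22A42
Completed: cp=U+22A42 (starts at byte 14)

Answer: 0 2 3 6 10 13 14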